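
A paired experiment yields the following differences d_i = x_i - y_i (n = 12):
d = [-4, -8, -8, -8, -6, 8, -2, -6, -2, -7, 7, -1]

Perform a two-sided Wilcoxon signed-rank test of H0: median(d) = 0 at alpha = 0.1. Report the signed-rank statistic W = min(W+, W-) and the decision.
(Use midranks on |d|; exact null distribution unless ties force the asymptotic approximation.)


Step 1: Drop any zero differences (none here) and take |d_i|.
|d| = [4, 8, 8, 8, 6, 8, 2, 6, 2, 7, 7, 1]
Step 2: Midrank |d_i| (ties get averaged ranks).
ranks: |4|->4, |8|->10.5, |8|->10.5, |8|->10.5, |6|->5.5, |8|->10.5, |2|->2.5, |6|->5.5, |2|->2.5, |7|->7.5, |7|->7.5, |1|->1
Step 3: Attach original signs; sum ranks with positive sign and with negative sign.
W+ = 10.5 + 7.5 = 18
W- = 4 + 10.5 + 10.5 + 10.5 + 5.5 + 2.5 + 5.5 + 2.5 + 7.5 + 1 = 60
(Check: W+ + W- = 78 should equal n(n+1)/2 = 78.)
Step 4: Test statistic W = min(W+, W-) = 18.
Step 5: Ties in |d|, so use the tie-corrected normal approximation.
        E[W] = n(n+1)/4 = 12*13/4 = 39.
        Tie groups: |d|=2 (t=2), |d|=6 (t=2), |d|=7 (t=2), |d|=8 (t=4); sum(t^3 - t) = 78.
        Var[W] = n(n+1)(2n+1)/24 - sum(t^3-t)/48 = 3900/24 - 78/48 = 160.875.
        z = (W - E[W]) / sqrt(Var[W]) = (18 - 39) / 12.6837 = -1.6557.
        Two-sided p = 2*Phi(z) = 0.097788.
Step 6: alpha = 0.1. reject H0.

W+ = 18, W- = 60, W = min = 18, p = 0.097788, reject H0.


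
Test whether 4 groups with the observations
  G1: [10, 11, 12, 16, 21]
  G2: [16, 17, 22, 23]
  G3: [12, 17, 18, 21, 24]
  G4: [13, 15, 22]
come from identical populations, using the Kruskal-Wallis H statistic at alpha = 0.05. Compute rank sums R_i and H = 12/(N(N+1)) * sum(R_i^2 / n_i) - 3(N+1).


Step 1: Combine all N = 17 observations and assign midranks.
sorted (value, group, rank): (10,G1,1), (11,G1,2), (12,G1,3.5), (12,G3,3.5), (13,G4,5), (15,G4,6), (16,G1,7.5), (16,G2,7.5), (17,G2,9.5), (17,G3,9.5), (18,G3,11), (21,G1,12.5), (21,G3,12.5), (22,G2,14.5), (22,G4,14.5), (23,G2,16), (24,G3,17)
Step 2: Sum ranks within each group.
R_1 = 26.5 (n_1 = 5)
R_2 = 47.5 (n_2 = 4)
R_3 = 53.5 (n_3 = 5)
R_4 = 25.5 (n_4 = 3)
Step 3: H = 12/(N(N+1)) * sum(R_i^2/n_i) - 3(N+1)
     = 12/(17*18) * (26.5^2/5 + 47.5^2/4 + 53.5^2/5 + 25.5^2/3) - 3*18
     = 0.039216 * 1493.71 - 54
     = 4.576961.
Step 4: Ties present; correction factor C = 1 - 30/(17^3 - 17) = 0.993873. Corrected H = 4.576961 / 0.993873 = 4.605179.
Step 5: Under H0, H ~ chi^2(3); p-value = 0.203098.
Step 6: alpha = 0.05. fail to reject H0.

H = 4.6052, df = 3, p = 0.203098, fail to reject H0.


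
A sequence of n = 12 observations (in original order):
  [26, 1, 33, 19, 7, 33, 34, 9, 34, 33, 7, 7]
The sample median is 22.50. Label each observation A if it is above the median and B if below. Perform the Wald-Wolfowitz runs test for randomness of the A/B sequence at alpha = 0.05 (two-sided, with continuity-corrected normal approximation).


Step 1: Compute median = 22.50; label A = above, B = below.
Labels in order: ABABBAABAABB  (n_A = 6, n_B = 6)
Step 2: Count runs R = 8.
Step 3: Under H0 (random ordering), E[R] = 2*n_A*n_B/(n_A+n_B) + 1 = 2*6*6/12 + 1 = 7.0000.
        Var[R] = 2*n_A*n_B*(2*n_A*n_B - n_A - n_B) / ((n_A+n_B)^2 * (n_A+n_B-1)) = 4320/1584 = 2.7273.
        SD[R] = 1.6514.
Step 4: Continuity-corrected z = (R - 0.5 - E[R]) / SD[R] = (8 - 0.5 - 7.0000) / 1.6514 = 0.3028.
Step 5: Two-sided p-value via normal approximation = 2*(1 - Phi(|z|)) = 0.762069.
Step 6: alpha = 0.05. fail to reject H0.

R = 8, z = 0.3028, p = 0.762069, fail to reject H0.


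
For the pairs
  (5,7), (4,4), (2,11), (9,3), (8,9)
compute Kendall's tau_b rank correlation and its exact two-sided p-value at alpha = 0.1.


Step 1: Enumerate the 10 unordered pairs (i,j) with i<j and classify each by sign(x_j-x_i) * sign(y_j-y_i).
  (1,2):dx=-1,dy=-3->C; (1,3):dx=-3,dy=+4->D; (1,4):dx=+4,dy=-4->D; (1,5):dx=+3,dy=+2->C
  (2,3):dx=-2,dy=+7->D; (2,4):dx=+5,dy=-1->D; (2,5):dx=+4,dy=+5->C; (3,4):dx=+7,dy=-8->D
  (3,5):dx=+6,dy=-2->D; (4,5):dx=-1,dy=+6->D
Step 2: C = 3, D = 7, total pairs = 10.
Step 3: tau = (C - D)/(n(n-1)/2) = (3 - 7)/10 = -0.400000.
Step 4: Exact two-sided p-value (enumerate n! = 120 permutations of y under H0): p = 0.483333.
Step 5: alpha = 0.1. fail to reject H0.

tau_b = -0.4000 (C=3, D=7), p = 0.483333, fail to reject H0.


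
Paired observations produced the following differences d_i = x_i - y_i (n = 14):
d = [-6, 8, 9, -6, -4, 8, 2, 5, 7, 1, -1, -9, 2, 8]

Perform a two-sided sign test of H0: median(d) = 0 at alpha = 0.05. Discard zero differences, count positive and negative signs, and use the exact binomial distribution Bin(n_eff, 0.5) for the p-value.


Step 1: Discard zero differences. Original n = 14; n_eff = number of nonzero differences = 14.
Nonzero differences (with sign): -6, +8, +9, -6, -4, +8, +2, +5, +7, +1, -1, -9, +2, +8
Step 2: Count signs: positive = 9, negative = 5.
Step 3: Under H0: P(positive) = 0.5, so the number of positives S ~ Bin(14, 0.5).
Step 4: Two-sided exact p-value = sum of Bin(14,0.5) probabilities at or below the observed probability = 0.423950.
Step 5: alpha = 0.05. fail to reject H0.

n_eff = 14, pos = 9, neg = 5, p = 0.423950, fail to reject H0.


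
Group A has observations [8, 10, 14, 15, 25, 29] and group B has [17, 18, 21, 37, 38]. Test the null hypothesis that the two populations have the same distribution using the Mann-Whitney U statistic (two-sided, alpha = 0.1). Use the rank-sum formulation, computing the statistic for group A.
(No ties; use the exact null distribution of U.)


Step 1: Combine and sort all 11 observations; assign midranks.
sorted (value, group): (8,X), (10,X), (14,X), (15,X), (17,Y), (18,Y), (21,Y), (25,X), (29,X), (37,Y), (38,Y)
ranks: 8->1, 10->2, 14->3, 15->4, 17->5, 18->6, 21->7, 25->8, 29->9, 37->10, 38->11
Step 2: Rank sum for X: R1 = 1 + 2 + 3 + 4 + 8 + 9 = 27.
Step 3: U_X = R1 - n1(n1+1)/2 = 27 - 6*7/2 = 27 - 21 = 6.
       U_Y = n1*n2 - U_X = 30 - 6 = 24.
Step 4: No ties, so the exact null distribution of U (based on enumerating the C(11,6) = 462 equally likely rank assignments) gives the two-sided p-value.
Step 5: p-value = 0.125541; compare to alpha = 0.1. fail to reject H0.

U_X = 6, p = 0.125541, fail to reject H0 at alpha = 0.1.


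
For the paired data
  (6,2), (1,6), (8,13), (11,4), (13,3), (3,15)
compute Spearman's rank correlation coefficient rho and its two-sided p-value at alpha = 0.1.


Step 1: Rank x and y separately (midranks; no ties here).
rank(x): 6->3, 1->1, 8->4, 11->5, 13->6, 3->2
rank(y): 2->1, 6->4, 13->5, 4->3, 3->2, 15->6
Step 2: d_i = R_x(i) - R_y(i); compute d_i^2.
  (3-1)^2=4, (1-4)^2=9, (4-5)^2=1, (5-3)^2=4, (6-2)^2=16, (2-6)^2=16
sum(d^2) = 50.
Step 3: rho = 1 - 6*50 / (6*(6^2 - 1)) = 1 - 300/210 = -0.428571.
Step 4: Under H0, t = rho * sqrt((n-2)/(1-rho^2)) = -0.9487 ~ t(4).
Step 5: Two-sided p-value from the t-distribution with 4 df = 0.396501.
Step 6: alpha = 0.1. fail to reject H0.

rho = -0.4286, p = 0.396501, fail to reject H0 at alpha = 0.1.


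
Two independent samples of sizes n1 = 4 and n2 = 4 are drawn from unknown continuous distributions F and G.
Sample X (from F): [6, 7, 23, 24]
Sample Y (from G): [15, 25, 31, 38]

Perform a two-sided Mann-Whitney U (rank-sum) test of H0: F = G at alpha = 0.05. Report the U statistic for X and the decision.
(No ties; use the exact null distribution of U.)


Step 1: Combine and sort all 8 observations; assign midranks.
sorted (value, group): (6,X), (7,X), (15,Y), (23,X), (24,X), (25,Y), (31,Y), (38,Y)
ranks: 6->1, 7->2, 15->3, 23->4, 24->5, 25->6, 31->7, 38->8
Step 2: Rank sum for X: R1 = 1 + 2 + 4 + 5 = 12.
Step 3: U_X = R1 - n1(n1+1)/2 = 12 - 4*5/2 = 12 - 10 = 2.
       U_Y = n1*n2 - U_X = 16 - 2 = 14.
Step 4: No ties, so the exact null distribution of U (based on enumerating the C(8,4) = 70 equally likely rank assignments) gives the two-sided p-value.
Step 5: p-value = 0.114286; compare to alpha = 0.05. fail to reject H0.

U_X = 2, p = 0.114286, fail to reject H0 at alpha = 0.05.


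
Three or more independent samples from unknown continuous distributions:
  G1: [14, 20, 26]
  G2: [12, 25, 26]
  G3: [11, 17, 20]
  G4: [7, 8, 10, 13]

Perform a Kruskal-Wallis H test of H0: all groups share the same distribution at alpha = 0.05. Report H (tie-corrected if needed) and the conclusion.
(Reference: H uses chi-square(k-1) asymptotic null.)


Step 1: Combine all N = 13 observations and assign midranks.
sorted (value, group, rank): (7,G4,1), (8,G4,2), (10,G4,3), (11,G3,4), (12,G2,5), (13,G4,6), (14,G1,7), (17,G3,8), (20,G1,9.5), (20,G3,9.5), (25,G2,11), (26,G1,12.5), (26,G2,12.5)
Step 2: Sum ranks within each group.
R_1 = 29 (n_1 = 3)
R_2 = 28.5 (n_2 = 3)
R_3 = 21.5 (n_3 = 3)
R_4 = 12 (n_4 = 4)
Step 3: H = 12/(N(N+1)) * sum(R_i^2/n_i) - 3(N+1)
     = 12/(13*14) * (29^2/3 + 28.5^2/3 + 21.5^2/3 + 12^2/4) - 3*14
     = 0.065934 * 741.167 - 42
     = 6.868132.
Step 4: Ties present; correction factor C = 1 - 12/(13^3 - 13) = 0.994505. Corrected H = 6.868132 / 0.994505 = 6.906077.
Step 5: Under H0, H ~ chi^2(3); p-value = 0.074952.
Step 6: alpha = 0.05. fail to reject H0.

H = 6.9061, df = 3, p = 0.074952, fail to reject H0.


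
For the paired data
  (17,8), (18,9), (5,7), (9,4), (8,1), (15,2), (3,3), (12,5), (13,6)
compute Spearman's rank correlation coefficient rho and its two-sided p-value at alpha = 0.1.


Step 1: Rank x and y separately (midranks; no ties here).
rank(x): 17->8, 18->9, 5->2, 9->4, 8->3, 15->7, 3->1, 12->5, 13->6
rank(y): 8->8, 9->9, 7->7, 4->4, 1->1, 2->2, 3->3, 5->5, 6->6
Step 2: d_i = R_x(i) - R_y(i); compute d_i^2.
  (8-8)^2=0, (9-9)^2=0, (2-7)^2=25, (4-4)^2=0, (3-1)^2=4, (7-2)^2=25, (1-3)^2=4, (5-5)^2=0, (6-6)^2=0
sum(d^2) = 58.
Step 3: rho = 1 - 6*58 / (9*(9^2 - 1)) = 1 - 348/720 = 0.516667.
Step 4: Under H0, t = rho * sqrt((n-2)/(1-rho^2)) = 1.5966 ~ t(7).
Step 5: Two-sided p-value from the t-distribution with 7 df = 0.154390.
Step 6: alpha = 0.1. fail to reject H0.

rho = 0.5167, p = 0.154390, fail to reject H0 at alpha = 0.1.


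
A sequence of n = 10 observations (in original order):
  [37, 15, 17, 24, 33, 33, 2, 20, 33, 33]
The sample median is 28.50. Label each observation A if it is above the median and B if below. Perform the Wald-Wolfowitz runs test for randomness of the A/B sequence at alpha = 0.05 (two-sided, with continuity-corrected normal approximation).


Step 1: Compute median = 28.50; label A = above, B = below.
Labels in order: ABBBAABBAA  (n_A = 5, n_B = 5)
Step 2: Count runs R = 5.
Step 3: Under H0 (random ordering), E[R] = 2*n_A*n_B/(n_A+n_B) + 1 = 2*5*5/10 + 1 = 6.0000.
        Var[R] = 2*n_A*n_B*(2*n_A*n_B - n_A - n_B) / ((n_A+n_B)^2 * (n_A+n_B-1)) = 2000/900 = 2.2222.
        SD[R] = 1.4907.
Step 4: Continuity-corrected z = (R + 0.5 - E[R]) / SD[R] = (5 + 0.5 - 6.0000) / 1.4907 = -0.3354.
Step 5: Two-sided p-value via normal approximation = 2*(1 - Phi(|z|)) = 0.737316.
Step 6: alpha = 0.05. fail to reject H0.

R = 5, z = -0.3354, p = 0.737316, fail to reject H0.


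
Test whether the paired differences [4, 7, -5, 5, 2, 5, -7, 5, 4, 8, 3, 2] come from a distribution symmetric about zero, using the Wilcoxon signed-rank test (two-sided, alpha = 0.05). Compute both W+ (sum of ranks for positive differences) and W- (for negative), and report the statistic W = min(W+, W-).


Step 1: Drop any zero differences (none here) and take |d_i|.
|d| = [4, 7, 5, 5, 2, 5, 7, 5, 4, 8, 3, 2]
Step 2: Midrank |d_i| (ties get averaged ranks).
ranks: |4|->4.5, |7|->10.5, |5|->7.5, |5|->7.5, |2|->1.5, |5|->7.5, |7|->10.5, |5|->7.5, |4|->4.5, |8|->12, |3|->3, |2|->1.5
Step 3: Attach original signs; sum ranks with positive sign and with negative sign.
W+ = 4.5 + 10.5 + 7.5 + 1.5 + 7.5 + 7.5 + 4.5 + 12 + 3 + 1.5 = 60
W- = 7.5 + 10.5 = 18
(Check: W+ + W- = 78 should equal n(n+1)/2 = 78.)
Step 4: Test statistic W = min(W+, W-) = 18.
Step 5: Ties in |d|, so use the tie-corrected normal approximation.
        E[W] = n(n+1)/4 = 12*13/4 = 39.
        Tie groups: |d|=2 (t=2), |d|=4 (t=2), |d|=5 (t=4), |d|=7 (t=2); sum(t^3 - t) = 78.
        Var[W] = n(n+1)(2n+1)/24 - sum(t^3-t)/48 = 3900/24 - 78/48 = 160.875.
        z = (W - E[W]) / sqrt(Var[W]) = (18 - 39) / 12.6837 = -1.6557.
        Two-sided p = 2*Phi(z) = 0.097788.
Step 6: alpha = 0.05. fail to reject H0.

W+ = 60, W- = 18, W = min = 18, p = 0.097788, fail to reject H0.


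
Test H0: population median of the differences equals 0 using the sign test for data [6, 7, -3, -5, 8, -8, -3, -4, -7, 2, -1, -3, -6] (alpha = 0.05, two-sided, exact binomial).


Step 1: Discard zero differences. Original n = 13; n_eff = number of nonzero differences = 13.
Nonzero differences (with sign): +6, +7, -3, -5, +8, -8, -3, -4, -7, +2, -1, -3, -6
Step 2: Count signs: positive = 4, negative = 9.
Step 3: Under H0: P(positive) = 0.5, so the number of positives S ~ Bin(13, 0.5).
Step 4: Two-sided exact p-value = sum of Bin(13,0.5) probabilities at or below the observed probability = 0.266846.
Step 5: alpha = 0.05. fail to reject H0.

n_eff = 13, pos = 4, neg = 9, p = 0.266846, fail to reject H0.


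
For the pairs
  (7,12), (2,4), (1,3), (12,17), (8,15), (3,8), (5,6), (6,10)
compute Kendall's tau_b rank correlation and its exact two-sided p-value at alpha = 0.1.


Step 1: Enumerate the 28 unordered pairs (i,j) with i<j and classify each by sign(x_j-x_i) * sign(y_j-y_i).
  (1,2):dx=-5,dy=-8->C; (1,3):dx=-6,dy=-9->C; (1,4):dx=+5,dy=+5->C; (1,5):dx=+1,dy=+3->C
  (1,6):dx=-4,dy=-4->C; (1,7):dx=-2,dy=-6->C; (1,8):dx=-1,dy=-2->C; (2,3):dx=-1,dy=-1->C
  (2,4):dx=+10,dy=+13->C; (2,5):dx=+6,dy=+11->C; (2,6):dx=+1,dy=+4->C; (2,7):dx=+3,dy=+2->C
  (2,8):dx=+4,dy=+6->C; (3,4):dx=+11,dy=+14->C; (3,5):dx=+7,dy=+12->C; (3,6):dx=+2,dy=+5->C
  (3,7):dx=+4,dy=+3->C; (3,8):dx=+5,dy=+7->C; (4,5):dx=-4,dy=-2->C; (4,6):dx=-9,dy=-9->C
  (4,7):dx=-7,dy=-11->C; (4,8):dx=-6,dy=-7->C; (5,6):dx=-5,dy=-7->C; (5,7):dx=-3,dy=-9->C
  (5,8):dx=-2,dy=-5->C; (6,7):dx=+2,dy=-2->D; (6,8):dx=+3,dy=+2->C; (7,8):dx=+1,dy=+4->C
Step 2: C = 27, D = 1, total pairs = 28.
Step 3: tau = (C - D)/(n(n-1)/2) = (27 - 1)/28 = 0.928571.
Step 4: Exact two-sided p-value (enumerate n! = 40320 permutations of y under H0): p = 0.000397.
Step 5: alpha = 0.1. reject H0.

tau_b = 0.9286 (C=27, D=1), p = 0.000397, reject H0.


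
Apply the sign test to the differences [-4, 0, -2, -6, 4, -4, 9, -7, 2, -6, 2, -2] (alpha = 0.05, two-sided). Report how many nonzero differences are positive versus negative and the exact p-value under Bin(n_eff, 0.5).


Step 1: Discard zero differences. Original n = 12; n_eff = number of nonzero differences = 11.
Nonzero differences (with sign): -4, -2, -6, +4, -4, +9, -7, +2, -6, +2, -2
Step 2: Count signs: positive = 4, negative = 7.
Step 3: Under H0: P(positive) = 0.5, so the number of positives S ~ Bin(11, 0.5).
Step 4: Two-sided exact p-value = sum of Bin(11,0.5) probabilities at or below the observed probability = 0.548828.
Step 5: alpha = 0.05. fail to reject H0.

n_eff = 11, pos = 4, neg = 7, p = 0.548828, fail to reject H0.


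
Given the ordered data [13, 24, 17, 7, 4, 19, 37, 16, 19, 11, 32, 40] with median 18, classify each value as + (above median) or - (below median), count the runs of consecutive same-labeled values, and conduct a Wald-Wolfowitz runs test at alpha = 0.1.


Step 1: Compute median = 18; label A = above, B = below.
Labels in order: BABBBAABABAA  (n_A = 6, n_B = 6)
Step 2: Count runs R = 8.
Step 3: Under H0 (random ordering), E[R] = 2*n_A*n_B/(n_A+n_B) + 1 = 2*6*6/12 + 1 = 7.0000.
        Var[R] = 2*n_A*n_B*(2*n_A*n_B - n_A - n_B) / ((n_A+n_B)^2 * (n_A+n_B-1)) = 4320/1584 = 2.7273.
        SD[R] = 1.6514.
Step 4: Continuity-corrected z = (R - 0.5 - E[R]) / SD[R] = (8 - 0.5 - 7.0000) / 1.6514 = 0.3028.
Step 5: Two-sided p-value via normal approximation = 2*(1 - Phi(|z|)) = 0.762069.
Step 6: alpha = 0.1. fail to reject H0.

R = 8, z = 0.3028, p = 0.762069, fail to reject H0.


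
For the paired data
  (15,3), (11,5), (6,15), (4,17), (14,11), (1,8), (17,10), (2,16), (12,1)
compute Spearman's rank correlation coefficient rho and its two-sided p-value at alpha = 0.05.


Step 1: Rank x and y separately (midranks; no ties here).
rank(x): 15->8, 11->5, 6->4, 4->3, 14->7, 1->1, 17->9, 2->2, 12->6
rank(y): 3->2, 5->3, 15->7, 17->9, 11->6, 8->4, 10->5, 16->8, 1->1
Step 2: d_i = R_x(i) - R_y(i); compute d_i^2.
  (8-2)^2=36, (5-3)^2=4, (4-7)^2=9, (3-9)^2=36, (7-6)^2=1, (1-4)^2=9, (9-5)^2=16, (2-8)^2=36, (6-1)^2=25
sum(d^2) = 172.
Step 3: rho = 1 - 6*172 / (9*(9^2 - 1)) = 1 - 1032/720 = -0.433333.
Step 4: Under H0, t = rho * sqrt((n-2)/(1-rho^2)) = -1.2721 ~ t(7).
Step 5: Two-sided p-value from the t-distribution with 7 df = 0.243952.
Step 6: alpha = 0.05. fail to reject H0.

rho = -0.4333, p = 0.243952, fail to reject H0 at alpha = 0.05.


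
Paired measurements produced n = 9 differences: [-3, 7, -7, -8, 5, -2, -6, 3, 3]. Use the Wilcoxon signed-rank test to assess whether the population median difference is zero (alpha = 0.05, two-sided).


Step 1: Drop any zero differences (none here) and take |d_i|.
|d| = [3, 7, 7, 8, 5, 2, 6, 3, 3]
Step 2: Midrank |d_i| (ties get averaged ranks).
ranks: |3|->3, |7|->7.5, |7|->7.5, |8|->9, |5|->5, |2|->1, |6|->6, |3|->3, |3|->3
Step 3: Attach original signs; sum ranks with positive sign and with negative sign.
W+ = 7.5 + 5 + 3 + 3 = 18.5
W- = 3 + 7.5 + 9 + 1 + 6 = 26.5
(Check: W+ + W- = 45 should equal n(n+1)/2 = 45.)
Step 4: Test statistic W = min(W+, W-) = 18.5.
Step 5: Ties in |d|, so use the tie-corrected normal approximation.
        E[W] = n(n+1)/4 = 9*10/4 = 22.5.
        Tie groups: |d|=3 (t=3), |d|=7 (t=2); sum(t^3 - t) = 30.
        Var[W] = n(n+1)(2n+1)/24 - sum(t^3-t)/48 = 1710/24 - 30/48 = 70.625.
        z = (W - E[W]) / sqrt(Var[W]) = (18.5 - 22.5) / 8.4039 = -0.4760.
        Two-sided p = 2*Phi(z) = 0.634095.
Step 6: alpha = 0.05. fail to reject H0.

W+ = 18.5, W- = 26.5, W = min = 18.5, p = 0.634095, fail to reject H0.


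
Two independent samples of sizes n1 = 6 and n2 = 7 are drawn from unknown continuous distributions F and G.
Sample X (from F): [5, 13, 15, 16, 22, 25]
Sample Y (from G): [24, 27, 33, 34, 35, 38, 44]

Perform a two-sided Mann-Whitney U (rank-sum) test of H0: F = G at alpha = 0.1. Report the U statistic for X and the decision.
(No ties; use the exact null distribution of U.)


Step 1: Combine and sort all 13 observations; assign midranks.
sorted (value, group): (5,X), (13,X), (15,X), (16,X), (22,X), (24,Y), (25,X), (27,Y), (33,Y), (34,Y), (35,Y), (38,Y), (44,Y)
ranks: 5->1, 13->2, 15->3, 16->4, 22->5, 24->6, 25->7, 27->8, 33->9, 34->10, 35->11, 38->12, 44->13
Step 2: Rank sum for X: R1 = 1 + 2 + 3 + 4 + 5 + 7 = 22.
Step 3: U_X = R1 - n1(n1+1)/2 = 22 - 6*7/2 = 22 - 21 = 1.
       U_Y = n1*n2 - U_X = 42 - 1 = 41.
Step 4: No ties, so the exact null distribution of U (based on enumerating the C(13,6) = 1716 equally likely rank assignments) gives the two-sided p-value.
Step 5: p-value = 0.002331; compare to alpha = 0.1. reject H0.

U_X = 1, p = 0.002331, reject H0 at alpha = 0.1.


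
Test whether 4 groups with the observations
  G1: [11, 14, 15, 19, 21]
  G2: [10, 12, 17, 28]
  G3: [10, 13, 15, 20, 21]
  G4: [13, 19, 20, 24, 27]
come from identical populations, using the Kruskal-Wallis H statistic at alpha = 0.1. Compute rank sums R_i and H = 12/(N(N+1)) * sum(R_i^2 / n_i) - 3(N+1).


Step 1: Combine all N = 19 observations and assign midranks.
sorted (value, group, rank): (10,G2,1.5), (10,G3,1.5), (11,G1,3), (12,G2,4), (13,G3,5.5), (13,G4,5.5), (14,G1,7), (15,G1,8.5), (15,G3,8.5), (17,G2,10), (19,G1,11.5), (19,G4,11.5), (20,G3,13.5), (20,G4,13.5), (21,G1,15.5), (21,G3,15.5), (24,G4,17), (27,G4,18), (28,G2,19)
Step 2: Sum ranks within each group.
R_1 = 45.5 (n_1 = 5)
R_2 = 34.5 (n_2 = 4)
R_3 = 44.5 (n_3 = 5)
R_4 = 65.5 (n_4 = 5)
Step 3: H = 12/(N(N+1)) * sum(R_i^2/n_i) - 3(N+1)
     = 12/(19*20) * (45.5^2/5 + 34.5^2/4 + 44.5^2/5 + 65.5^2/5) - 3*20
     = 0.031579 * 1965.71 - 60
     = 2.075132.
Step 4: Ties present; correction factor C = 1 - 36/(19^3 - 19) = 0.994737. Corrected H = 2.075132 / 0.994737 = 2.086111.
Step 5: Under H0, H ~ chi^2(3); p-value = 0.554728.
Step 6: alpha = 0.1. fail to reject H0.

H = 2.0861, df = 3, p = 0.554728, fail to reject H0.


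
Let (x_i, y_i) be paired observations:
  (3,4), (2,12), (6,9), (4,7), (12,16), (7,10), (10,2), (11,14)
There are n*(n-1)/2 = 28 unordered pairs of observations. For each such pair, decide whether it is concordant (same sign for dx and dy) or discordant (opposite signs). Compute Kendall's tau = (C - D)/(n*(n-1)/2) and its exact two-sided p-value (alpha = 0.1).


Step 1: Enumerate the 28 unordered pairs (i,j) with i<j and classify each by sign(x_j-x_i) * sign(y_j-y_i).
  (1,2):dx=-1,dy=+8->D; (1,3):dx=+3,dy=+5->C; (1,4):dx=+1,dy=+3->C; (1,5):dx=+9,dy=+12->C
  (1,6):dx=+4,dy=+6->C; (1,7):dx=+7,dy=-2->D; (1,8):dx=+8,dy=+10->C; (2,3):dx=+4,dy=-3->D
  (2,4):dx=+2,dy=-5->D; (2,5):dx=+10,dy=+4->C; (2,6):dx=+5,dy=-2->D; (2,7):dx=+8,dy=-10->D
  (2,8):dx=+9,dy=+2->C; (3,4):dx=-2,dy=-2->C; (3,5):dx=+6,dy=+7->C; (3,6):dx=+1,dy=+1->C
  (3,7):dx=+4,dy=-7->D; (3,8):dx=+5,dy=+5->C; (4,5):dx=+8,dy=+9->C; (4,6):dx=+3,dy=+3->C
  (4,7):dx=+6,dy=-5->D; (4,8):dx=+7,dy=+7->C; (5,6):dx=-5,dy=-6->C; (5,7):dx=-2,dy=-14->C
  (5,8):dx=-1,dy=-2->C; (6,7):dx=+3,dy=-8->D; (6,8):dx=+4,dy=+4->C; (7,8):dx=+1,dy=+12->C
Step 2: C = 19, D = 9, total pairs = 28.
Step 3: tau = (C - D)/(n(n-1)/2) = (19 - 9)/28 = 0.357143.
Step 4: Exact two-sided p-value (enumerate n! = 40320 permutations of y under H0): p = 0.275099.
Step 5: alpha = 0.1. fail to reject H0.

tau_b = 0.3571 (C=19, D=9), p = 0.275099, fail to reject H0.


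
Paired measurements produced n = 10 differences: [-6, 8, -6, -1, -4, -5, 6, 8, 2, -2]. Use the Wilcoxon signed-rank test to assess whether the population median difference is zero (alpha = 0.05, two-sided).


Step 1: Drop any zero differences (none here) and take |d_i|.
|d| = [6, 8, 6, 1, 4, 5, 6, 8, 2, 2]
Step 2: Midrank |d_i| (ties get averaged ranks).
ranks: |6|->7, |8|->9.5, |6|->7, |1|->1, |4|->4, |5|->5, |6|->7, |8|->9.5, |2|->2.5, |2|->2.5
Step 3: Attach original signs; sum ranks with positive sign and with negative sign.
W+ = 9.5 + 7 + 9.5 + 2.5 = 28.5
W- = 7 + 7 + 1 + 4 + 5 + 2.5 = 26.5
(Check: W+ + W- = 55 should equal n(n+1)/2 = 55.)
Step 4: Test statistic W = min(W+, W-) = 26.5.
Step 5: Ties in |d|, so use the tie-corrected normal approximation.
        E[W] = n(n+1)/4 = 10*11/4 = 27.5.
        Tie groups: |d|=2 (t=2), |d|=6 (t=3), |d|=8 (t=2); sum(t^3 - t) = 36.
        Var[W] = n(n+1)(2n+1)/24 - sum(t^3-t)/48 = 2310/24 - 36/48 = 95.5.
        z = (W - E[W]) / sqrt(Var[W]) = (26.5 - 27.5) / 9.7724 = -0.1023.
        Two-sided p = 2*Phi(z) = 0.918496.
Step 6: alpha = 0.05. fail to reject H0.

W+ = 28.5, W- = 26.5, W = min = 26.5, p = 0.918496, fail to reject H0.


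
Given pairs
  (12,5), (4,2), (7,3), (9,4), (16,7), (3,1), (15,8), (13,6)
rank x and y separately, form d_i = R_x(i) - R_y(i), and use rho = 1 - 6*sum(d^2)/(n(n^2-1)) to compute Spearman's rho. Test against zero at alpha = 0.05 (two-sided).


Step 1: Rank x and y separately (midranks; no ties here).
rank(x): 12->5, 4->2, 7->3, 9->4, 16->8, 3->1, 15->7, 13->6
rank(y): 5->5, 2->2, 3->3, 4->4, 7->7, 1->1, 8->8, 6->6
Step 2: d_i = R_x(i) - R_y(i); compute d_i^2.
  (5-5)^2=0, (2-2)^2=0, (3-3)^2=0, (4-4)^2=0, (8-7)^2=1, (1-1)^2=0, (7-8)^2=1, (6-6)^2=0
sum(d^2) = 2.
Step 3: rho = 1 - 6*2 / (8*(8^2 - 1)) = 1 - 12/504 = 0.976190.
Step 4: Under H0, t = rho * sqrt((n-2)/(1-rho^2)) = 11.0235 ~ t(6).
Step 5: Two-sided p-value from the t-distribution with 6 df = 0.000033.
Step 6: alpha = 0.05. reject H0.

rho = 0.9762, p = 0.000033, reject H0 at alpha = 0.05.


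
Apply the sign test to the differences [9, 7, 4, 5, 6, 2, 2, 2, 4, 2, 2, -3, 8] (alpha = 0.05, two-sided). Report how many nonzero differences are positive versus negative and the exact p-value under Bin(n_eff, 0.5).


Step 1: Discard zero differences. Original n = 13; n_eff = number of nonzero differences = 13.
Nonzero differences (with sign): +9, +7, +4, +5, +6, +2, +2, +2, +4, +2, +2, -3, +8
Step 2: Count signs: positive = 12, negative = 1.
Step 3: Under H0: P(positive) = 0.5, so the number of positives S ~ Bin(13, 0.5).
Step 4: Two-sided exact p-value = sum of Bin(13,0.5) probabilities at or below the observed probability = 0.003418.
Step 5: alpha = 0.05. reject H0.

n_eff = 13, pos = 12, neg = 1, p = 0.003418, reject H0.


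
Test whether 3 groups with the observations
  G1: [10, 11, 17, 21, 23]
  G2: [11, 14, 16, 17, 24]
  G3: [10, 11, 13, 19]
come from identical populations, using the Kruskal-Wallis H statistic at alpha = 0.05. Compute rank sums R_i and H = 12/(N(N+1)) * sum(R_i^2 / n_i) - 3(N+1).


Step 1: Combine all N = 14 observations and assign midranks.
sorted (value, group, rank): (10,G1,1.5), (10,G3,1.5), (11,G1,4), (11,G2,4), (11,G3,4), (13,G3,6), (14,G2,7), (16,G2,8), (17,G1,9.5), (17,G2,9.5), (19,G3,11), (21,G1,12), (23,G1,13), (24,G2,14)
Step 2: Sum ranks within each group.
R_1 = 40 (n_1 = 5)
R_2 = 42.5 (n_2 = 5)
R_3 = 22.5 (n_3 = 4)
Step 3: H = 12/(N(N+1)) * sum(R_i^2/n_i) - 3(N+1)
     = 12/(14*15) * (40^2/5 + 42.5^2/5 + 22.5^2/4) - 3*15
     = 0.057143 * 807.812 - 45
     = 1.160714.
Step 4: Ties present; correction factor C = 1 - 36/(14^3 - 14) = 0.986813. Corrected H = 1.160714 / 0.986813 = 1.176225.
Step 5: Under H0, H ~ chi^2(2); p-value = 0.555375.
Step 6: alpha = 0.05. fail to reject H0.

H = 1.1762, df = 2, p = 0.555375, fail to reject H0.


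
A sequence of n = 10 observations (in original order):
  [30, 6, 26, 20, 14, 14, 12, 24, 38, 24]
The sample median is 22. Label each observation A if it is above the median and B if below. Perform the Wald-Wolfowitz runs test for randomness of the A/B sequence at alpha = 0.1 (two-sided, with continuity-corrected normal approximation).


Step 1: Compute median = 22; label A = above, B = below.
Labels in order: ABABBBBAAA  (n_A = 5, n_B = 5)
Step 2: Count runs R = 5.
Step 3: Under H0 (random ordering), E[R] = 2*n_A*n_B/(n_A+n_B) + 1 = 2*5*5/10 + 1 = 6.0000.
        Var[R] = 2*n_A*n_B*(2*n_A*n_B - n_A - n_B) / ((n_A+n_B)^2 * (n_A+n_B-1)) = 2000/900 = 2.2222.
        SD[R] = 1.4907.
Step 4: Continuity-corrected z = (R + 0.5 - E[R]) / SD[R] = (5 + 0.5 - 6.0000) / 1.4907 = -0.3354.
Step 5: Two-sided p-value via normal approximation = 2*(1 - Phi(|z|)) = 0.737316.
Step 6: alpha = 0.1. fail to reject H0.

R = 5, z = -0.3354, p = 0.737316, fail to reject H0.


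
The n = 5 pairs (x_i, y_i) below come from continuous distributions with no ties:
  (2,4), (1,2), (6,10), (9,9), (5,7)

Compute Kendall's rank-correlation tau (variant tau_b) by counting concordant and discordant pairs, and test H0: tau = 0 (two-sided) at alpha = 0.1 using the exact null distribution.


Step 1: Enumerate the 10 unordered pairs (i,j) with i<j and classify each by sign(x_j-x_i) * sign(y_j-y_i).
  (1,2):dx=-1,dy=-2->C; (1,3):dx=+4,dy=+6->C; (1,4):dx=+7,dy=+5->C; (1,5):dx=+3,dy=+3->C
  (2,3):dx=+5,dy=+8->C; (2,4):dx=+8,dy=+7->C; (2,5):dx=+4,dy=+5->C; (3,4):dx=+3,dy=-1->D
  (3,5):dx=-1,dy=-3->C; (4,5):dx=-4,dy=-2->C
Step 2: C = 9, D = 1, total pairs = 10.
Step 3: tau = (C - D)/(n(n-1)/2) = (9 - 1)/10 = 0.800000.
Step 4: Exact two-sided p-value (enumerate n! = 120 permutations of y under H0): p = 0.083333.
Step 5: alpha = 0.1. reject H0.

tau_b = 0.8000 (C=9, D=1), p = 0.083333, reject H0.


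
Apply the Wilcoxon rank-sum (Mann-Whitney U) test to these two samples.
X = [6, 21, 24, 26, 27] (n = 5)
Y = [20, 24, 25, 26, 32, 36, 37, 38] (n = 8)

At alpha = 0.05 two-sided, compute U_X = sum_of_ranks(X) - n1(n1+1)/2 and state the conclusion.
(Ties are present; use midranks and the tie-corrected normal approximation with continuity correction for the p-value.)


Step 1: Combine and sort all 13 observations; assign midranks.
sorted (value, group): (6,X), (20,Y), (21,X), (24,X), (24,Y), (25,Y), (26,X), (26,Y), (27,X), (32,Y), (36,Y), (37,Y), (38,Y)
ranks: 6->1, 20->2, 21->3, 24->4.5, 24->4.5, 25->6, 26->7.5, 26->7.5, 27->9, 32->10, 36->11, 37->12, 38->13
Step 2: Rank sum for X: R1 = 1 + 3 + 4.5 + 7.5 + 9 = 25.
Step 3: U_X = R1 - n1(n1+1)/2 = 25 - 5*6/2 = 25 - 15 = 10.
       U_Y = n1*n2 - U_X = 40 - 10 = 30.
Step 4: Ties are present, so use the tie-corrected normal approximation (with continuity correction) for the p-value.
Step 5: p-value = 0.163169; compare to alpha = 0.05. fail to reject H0.

U_X = 10, p = 0.163169, fail to reject H0 at alpha = 0.05.


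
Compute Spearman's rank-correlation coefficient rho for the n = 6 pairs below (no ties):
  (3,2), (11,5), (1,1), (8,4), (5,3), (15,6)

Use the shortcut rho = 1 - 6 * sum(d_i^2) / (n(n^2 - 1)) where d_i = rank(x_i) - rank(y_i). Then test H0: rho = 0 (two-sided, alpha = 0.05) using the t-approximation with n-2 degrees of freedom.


Step 1: Rank x and y separately (midranks; no ties here).
rank(x): 3->2, 11->5, 1->1, 8->4, 5->3, 15->6
rank(y): 2->2, 5->5, 1->1, 4->4, 3->3, 6->6
Step 2: d_i = R_x(i) - R_y(i); compute d_i^2.
  (2-2)^2=0, (5-5)^2=0, (1-1)^2=0, (4-4)^2=0, (3-3)^2=0, (6-6)^2=0
sum(d^2) = 0.
Step 3: rho = 1 - 6*0 / (6*(6^2 - 1)) = 1 - 0/210 = 1.000000.
Step 5: Two-sided p-value from the t-distribution with 4 df = 0.000000.
Step 6: alpha = 0.05. reject H0.

rho = 1.0000, p = 0.000000, reject H0 at alpha = 0.05.


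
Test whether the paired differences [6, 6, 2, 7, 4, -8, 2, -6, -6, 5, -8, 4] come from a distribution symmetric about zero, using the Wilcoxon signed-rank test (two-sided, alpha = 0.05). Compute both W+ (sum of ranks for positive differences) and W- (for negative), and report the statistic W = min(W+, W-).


Step 1: Drop any zero differences (none here) and take |d_i|.
|d| = [6, 6, 2, 7, 4, 8, 2, 6, 6, 5, 8, 4]
Step 2: Midrank |d_i| (ties get averaged ranks).
ranks: |6|->7.5, |6|->7.5, |2|->1.5, |7|->10, |4|->3.5, |8|->11.5, |2|->1.5, |6|->7.5, |6|->7.5, |5|->5, |8|->11.5, |4|->3.5
Step 3: Attach original signs; sum ranks with positive sign and with negative sign.
W+ = 7.5 + 7.5 + 1.5 + 10 + 3.5 + 1.5 + 5 + 3.5 = 40
W- = 11.5 + 7.5 + 7.5 + 11.5 = 38
(Check: W+ + W- = 78 should equal n(n+1)/2 = 78.)
Step 4: Test statistic W = min(W+, W-) = 38.
Step 5: Ties in |d|, so use the tie-corrected normal approximation.
        E[W] = n(n+1)/4 = 12*13/4 = 39.
        Tie groups: |d|=2 (t=2), |d|=4 (t=2), |d|=6 (t=4), |d|=8 (t=2); sum(t^3 - t) = 78.
        Var[W] = n(n+1)(2n+1)/24 - sum(t^3-t)/48 = 3900/24 - 78/48 = 160.875.
        z = (W - E[W]) / sqrt(Var[W]) = (38 - 39) / 12.6837 = -0.0788.
        Two-sided p = 2*Phi(z) = 0.937159.
Step 6: alpha = 0.05. fail to reject H0.

W+ = 40, W- = 38, W = min = 38, p = 0.937159, fail to reject H0.


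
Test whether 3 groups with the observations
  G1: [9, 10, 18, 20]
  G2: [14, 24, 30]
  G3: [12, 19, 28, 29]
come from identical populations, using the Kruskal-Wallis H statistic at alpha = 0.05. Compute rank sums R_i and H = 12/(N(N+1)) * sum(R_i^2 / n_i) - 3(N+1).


Step 1: Combine all N = 11 observations and assign midranks.
sorted (value, group, rank): (9,G1,1), (10,G1,2), (12,G3,3), (14,G2,4), (18,G1,5), (19,G3,6), (20,G1,7), (24,G2,8), (28,G3,9), (29,G3,10), (30,G2,11)
Step 2: Sum ranks within each group.
R_1 = 15 (n_1 = 4)
R_2 = 23 (n_2 = 3)
R_3 = 28 (n_3 = 4)
Step 3: H = 12/(N(N+1)) * sum(R_i^2/n_i) - 3(N+1)
     = 12/(11*12) * (15^2/4 + 23^2/3 + 28^2/4) - 3*12
     = 0.090909 * 428.583 - 36
     = 2.962121.
Step 4: No ties, so H is used without correction.
Step 5: Under H0, H ~ chi^2(2); p-value = 0.227396.
Step 6: alpha = 0.05. fail to reject H0.

H = 2.9621, df = 2, p = 0.227396, fail to reject H0.


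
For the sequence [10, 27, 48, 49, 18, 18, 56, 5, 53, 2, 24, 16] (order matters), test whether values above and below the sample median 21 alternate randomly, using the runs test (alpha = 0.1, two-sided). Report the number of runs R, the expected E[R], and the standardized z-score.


Step 1: Compute median = 21; label A = above, B = below.
Labels in order: BAAABBABABAB  (n_A = 6, n_B = 6)
Step 2: Count runs R = 9.
Step 3: Under H0 (random ordering), E[R] = 2*n_A*n_B/(n_A+n_B) + 1 = 2*6*6/12 + 1 = 7.0000.
        Var[R] = 2*n_A*n_B*(2*n_A*n_B - n_A - n_B) / ((n_A+n_B)^2 * (n_A+n_B-1)) = 4320/1584 = 2.7273.
        SD[R] = 1.6514.
Step 4: Continuity-corrected z = (R - 0.5 - E[R]) / SD[R] = (9 - 0.5 - 7.0000) / 1.6514 = 0.9083.
Step 5: Two-sided p-value via normal approximation = 2*(1 - Phi(|z|)) = 0.363722.
Step 6: alpha = 0.1. fail to reject H0.

R = 9, z = 0.9083, p = 0.363722, fail to reject H0.


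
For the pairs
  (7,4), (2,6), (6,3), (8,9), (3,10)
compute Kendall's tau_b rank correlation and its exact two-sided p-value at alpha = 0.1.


Step 1: Enumerate the 10 unordered pairs (i,j) with i<j and classify each by sign(x_j-x_i) * sign(y_j-y_i).
  (1,2):dx=-5,dy=+2->D; (1,3):dx=-1,dy=-1->C; (1,4):dx=+1,dy=+5->C; (1,5):dx=-4,dy=+6->D
  (2,3):dx=+4,dy=-3->D; (2,4):dx=+6,dy=+3->C; (2,5):dx=+1,dy=+4->C; (3,4):dx=+2,dy=+6->C
  (3,5):dx=-3,dy=+7->D; (4,5):dx=-5,dy=+1->D
Step 2: C = 5, D = 5, total pairs = 10.
Step 3: tau = (C - D)/(n(n-1)/2) = (5 - 5)/10 = 0.000000.
Step 4: Exact two-sided p-value (enumerate n! = 120 permutations of y under H0): p = 1.000000.
Step 5: alpha = 0.1. fail to reject H0.

tau_b = 0.0000 (C=5, D=5), p = 1.000000, fail to reject H0.


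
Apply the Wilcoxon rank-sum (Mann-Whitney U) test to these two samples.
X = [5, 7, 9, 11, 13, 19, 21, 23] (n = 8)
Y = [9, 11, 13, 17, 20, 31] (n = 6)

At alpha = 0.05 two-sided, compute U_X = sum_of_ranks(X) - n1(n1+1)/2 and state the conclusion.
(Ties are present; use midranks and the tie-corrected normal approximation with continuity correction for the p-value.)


Step 1: Combine and sort all 14 observations; assign midranks.
sorted (value, group): (5,X), (7,X), (9,X), (9,Y), (11,X), (11,Y), (13,X), (13,Y), (17,Y), (19,X), (20,Y), (21,X), (23,X), (31,Y)
ranks: 5->1, 7->2, 9->3.5, 9->3.5, 11->5.5, 11->5.5, 13->7.5, 13->7.5, 17->9, 19->10, 20->11, 21->12, 23->13, 31->14
Step 2: Rank sum for X: R1 = 1 + 2 + 3.5 + 5.5 + 7.5 + 10 + 12 + 13 = 54.5.
Step 3: U_X = R1 - n1(n1+1)/2 = 54.5 - 8*9/2 = 54.5 - 36 = 18.5.
       U_Y = n1*n2 - U_X = 48 - 18.5 = 29.5.
Step 4: Ties are present, so use the tie-corrected normal approximation (with continuity correction) for the p-value.
Step 5: p-value = 0.517221; compare to alpha = 0.05. fail to reject H0.

U_X = 18.5, p = 0.517221, fail to reject H0 at alpha = 0.05.


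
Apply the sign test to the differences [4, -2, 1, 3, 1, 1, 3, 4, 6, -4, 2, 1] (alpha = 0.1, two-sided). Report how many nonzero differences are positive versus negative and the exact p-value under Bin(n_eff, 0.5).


Step 1: Discard zero differences. Original n = 12; n_eff = number of nonzero differences = 12.
Nonzero differences (with sign): +4, -2, +1, +3, +1, +1, +3, +4, +6, -4, +2, +1
Step 2: Count signs: positive = 10, negative = 2.
Step 3: Under H0: P(positive) = 0.5, so the number of positives S ~ Bin(12, 0.5).
Step 4: Two-sided exact p-value = sum of Bin(12,0.5) probabilities at or below the observed probability = 0.038574.
Step 5: alpha = 0.1. reject H0.

n_eff = 12, pos = 10, neg = 2, p = 0.038574, reject H0.


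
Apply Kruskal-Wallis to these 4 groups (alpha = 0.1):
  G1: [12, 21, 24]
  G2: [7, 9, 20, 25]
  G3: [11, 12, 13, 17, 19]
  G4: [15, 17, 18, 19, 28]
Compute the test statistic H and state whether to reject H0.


Step 1: Combine all N = 17 observations and assign midranks.
sorted (value, group, rank): (7,G2,1), (9,G2,2), (11,G3,3), (12,G1,4.5), (12,G3,4.5), (13,G3,6), (15,G4,7), (17,G3,8.5), (17,G4,8.5), (18,G4,10), (19,G3,11.5), (19,G4,11.5), (20,G2,13), (21,G1,14), (24,G1,15), (25,G2,16), (28,G4,17)
Step 2: Sum ranks within each group.
R_1 = 33.5 (n_1 = 3)
R_2 = 32 (n_2 = 4)
R_3 = 33.5 (n_3 = 5)
R_4 = 54 (n_4 = 5)
Step 3: H = 12/(N(N+1)) * sum(R_i^2/n_i) - 3(N+1)
     = 12/(17*18) * (33.5^2/3 + 32^2/4 + 33.5^2/5 + 54^2/5) - 3*18
     = 0.039216 * 1437.73 - 54
     = 2.381699.
Step 4: Ties present; correction factor C = 1 - 18/(17^3 - 17) = 0.996324. Corrected H = 2.381699 / 0.996324 = 2.390488.
Step 5: Under H0, H ~ chi^2(3); p-value = 0.495408.
Step 6: alpha = 0.1. fail to reject H0.

H = 2.3905, df = 3, p = 0.495408, fail to reject H0.


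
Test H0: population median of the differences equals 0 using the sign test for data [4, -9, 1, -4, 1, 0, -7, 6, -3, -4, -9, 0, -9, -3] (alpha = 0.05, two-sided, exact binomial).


Step 1: Discard zero differences. Original n = 14; n_eff = number of nonzero differences = 12.
Nonzero differences (with sign): +4, -9, +1, -4, +1, -7, +6, -3, -4, -9, -9, -3
Step 2: Count signs: positive = 4, negative = 8.
Step 3: Under H0: P(positive) = 0.5, so the number of positives S ~ Bin(12, 0.5).
Step 4: Two-sided exact p-value = sum of Bin(12,0.5) probabilities at or below the observed probability = 0.387695.
Step 5: alpha = 0.05. fail to reject H0.

n_eff = 12, pos = 4, neg = 8, p = 0.387695, fail to reject H0.


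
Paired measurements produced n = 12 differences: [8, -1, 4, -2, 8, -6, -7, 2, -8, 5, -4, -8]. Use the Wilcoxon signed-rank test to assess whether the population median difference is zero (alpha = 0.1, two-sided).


Step 1: Drop any zero differences (none here) and take |d_i|.
|d| = [8, 1, 4, 2, 8, 6, 7, 2, 8, 5, 4, 8]
Step 2: Midrank |d_i| (ties get averaged ranks).
ranks: |8|->10.5, |1|->1, |4|->4.5, |2|->2.5, |8|->10.5, |6|->7, |7|->8, |2|->2.5, |8|->10.5, |5|->6, |4|->4.5, |8|->10.5
Step 3: Attach original signs; sum ranks with positive sign and with negative sign.
W+ = 10.5 + 4.5 + 10.5 + 2.5 + 6 = 34
W- = 1 + 2.5 + 7 + 8 + 10.5 + 4.5 + 10.5 = 44
(Check: W+ + W- = 78 should equal n(n+1)/2 = 78.)
Step 4: Test statistic W = min(W+, W-) = 34.
Step 5: Ties in |d|, so use the tie-corrected normal approximation.
        E[W] = n(n+1)/4 = 12*13/4 = 39.
        Tie groups: |d|=2 (t=2), |d|=4 (t=2), |d|=8 (t=4); sum(t^3 - t) = 72.
        Var[W] = n(n+1)(2n+1)/24 - sum(t^3-t)/48 = 3900/24 - 72/48 = 161.
        z = (W - E[W]) / sqrt(Var[W]) = (34 - 39) / 12.6886 = -0.3941.
        Two-sided p = 2*Phi(z) = 0.693540.
Step 6: alpha = 0.1. fail to reject H0.

W+ = 34, W- = 44, W = min = 34, p = 0.693540, fail to reject H0.


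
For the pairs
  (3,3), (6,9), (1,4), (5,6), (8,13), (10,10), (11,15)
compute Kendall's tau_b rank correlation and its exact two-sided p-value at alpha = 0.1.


Step 1: Enumerate the 21 unordered pairs (i,j) with i<j and classify each by sign(x_j-x_i) * sign(y_j-y_i).
  (1,2):dx=+3,dy=+6->C; (1,3):dx=-2,dy=+1->D; (1,4):dx=+2,dy=+3->C; (1,5):dx=+5,dy=+10->C
  (1,6):dx=+7,dy=+7->C; (1,7):dx=+8,dy=+12->C; (2,3):dx=-5,dy=-5->C; (2,4):dx=-1,dy=-3->C
  (2,5):dx=+2,dy=+4->C; (2,6):dx=+4,dy=+1->C; (2,7):dx=+5,dy=+6->C; (3,4):dx=+4,dy=+2->C
  (3,5):dx=+7,dy=+9->C; (3,6):dx=+9,dy=+6->C; (3,7):dx=+10,dy=+11->C; (4,5):dx=+3,dy=+7->C
  (4,6):dx=+5,dy=+4->C; (4,7):dx=+6,dy=+9->C; (5,6):dx=+2,dy=-3->D; (5,7):dx=+3,dy=+2->C
  (6,7):dx=+1,dy=+5->C
Step 2: C = 19, D = 2, total pairs = 21.
Step 3: tau = (C - D)/(n(n-1)/2) = (19 - 2)/21 = 0.809524.
Step 4: Exact two-sided p-value (enumerate n! = 5040 permutations of y under H0): p = 0.010714.
Step 5: alpha = 0.1. reject H0.

tau_b = 0.8095 (C=19, D=2), p = 0.010714, reject H0.


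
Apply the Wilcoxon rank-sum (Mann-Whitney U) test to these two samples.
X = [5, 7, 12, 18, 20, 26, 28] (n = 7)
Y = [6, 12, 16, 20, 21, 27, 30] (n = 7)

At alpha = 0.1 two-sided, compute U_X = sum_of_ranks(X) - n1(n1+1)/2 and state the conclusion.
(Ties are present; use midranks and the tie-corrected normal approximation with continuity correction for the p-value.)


Step 1: Combine and sort all 14 observations; assign midranks.
sorted (value, group): (5,X), (6,Y), (7,X), (12,X), (12,Y), (16,Y), (18,X), (20,X), (20,Y), (21,Y), (26,X), (27,Y), (28,X), (30,Y)
ranks: 5->1, 6->2, 7->3, 12->4.5, 12->4.5, 16->6, 18->7, 20->8.5, 20->8.5, 21->10, 26->11, 27->12, 28->13, 30->14
Step 2: Rank sum for X: R1 = 1 + 3 + 4.5 + 7 + 8.5 + 11 + 13 = 48.
Step 3: U_X = R1 - n1(n1+1)/2 = 48 - 7*8/2 = 48 - 28 = 20.
       U_Y = n1*n2 - U_X = 49 - 20 = 29.
Step 4: Ties are present, so use the tie-corrected normal approximation (with continuity correction) for the p-value.
Step 5: p-value = 0.608491; compare to alpha = 0.1. fail to reject H0.

U_X = 20, p = 0.608491, fail to reject H0 at alpha = 0.1.


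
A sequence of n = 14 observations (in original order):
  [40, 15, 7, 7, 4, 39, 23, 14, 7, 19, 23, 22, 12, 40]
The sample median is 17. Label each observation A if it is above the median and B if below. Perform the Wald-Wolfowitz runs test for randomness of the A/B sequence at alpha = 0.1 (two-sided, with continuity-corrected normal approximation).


Step 1: Compute median = 17; label A = above, B = below.
Labels in order: ABBBBAABBAAABA  (n_A = 7, n_B = 7)
Step 2: Count runs R = 7.
Step 3: Under H0 (random ordering), E[R] = 2*n_A*n_B/(n_A+n_B) + 1 = 2*7*7/14 + 1 = 8.0000.
        Var[R] = 2*n_A*n_B*(2*n_A*n_B - n_A - n_B) / ((n_A+n_B)^2 * (n_A+n_B-1)) = 8232/2548 = 3.2308.
        SD[R] = 1.7974.
Step 4: Continuity-corrected z = (R + 0.5 - E[R]) / SD[R] = (7 + 0.5 - 8.0000) / 1.7974 = -0.2782.
Step 5: Two-sided p-value via normal approximation = 2*(1 - Phi(|z|)) = 0.780879.
Step 6: alpha = 0.1. fail to reject H0.

R = 7, z = -0.2782, p = 0.780879, fail to reject H0.
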